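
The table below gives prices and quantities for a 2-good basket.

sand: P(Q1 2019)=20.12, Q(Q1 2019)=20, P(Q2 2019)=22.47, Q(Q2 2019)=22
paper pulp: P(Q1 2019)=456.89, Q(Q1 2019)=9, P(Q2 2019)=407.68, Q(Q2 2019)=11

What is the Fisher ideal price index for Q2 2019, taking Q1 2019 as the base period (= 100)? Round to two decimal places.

Laspeyres component (base-period weights):
ΣP(Q2 2019)Q(Q1 2019) = 22.47×20 + 407.68×9 = 449.4 + 3669.12 = 4118.52
ΣP(Q1 2019)Q(Q1 2019) = 20.12×20 + 456.89×9 = 402.4 + 4112.01 = 4514.41
L = 4118.52 / 4514.41 × 100 = 91.2305
Paasche component (current-period weights):
ΣP(Q2 2019)Q(Q2 2019) = 22.47×22 + 407.68×11 = 494.34 + 4484.48 = 4978.82
ΣP(Q1 2019)Q(Q2 2019) = 20.12×22 + 456.89×11 = 442.64 + 5025.79 = 5468.43
P = 4978.82 / 5468.43 × 100 = 91.0466
Fisher = √(L × P) = √(91.2305 × 91.0466) = 91.1385

91.14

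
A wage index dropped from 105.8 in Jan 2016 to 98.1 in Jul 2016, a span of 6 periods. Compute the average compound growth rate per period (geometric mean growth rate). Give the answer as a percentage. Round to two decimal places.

-1.25%

Growth factor = (98.1/105.8)^(1/6) = (0.927221)^(1/6) = 0.987485
Growth rate = 0.987485 − 1 = -0.012515 = -1.2515%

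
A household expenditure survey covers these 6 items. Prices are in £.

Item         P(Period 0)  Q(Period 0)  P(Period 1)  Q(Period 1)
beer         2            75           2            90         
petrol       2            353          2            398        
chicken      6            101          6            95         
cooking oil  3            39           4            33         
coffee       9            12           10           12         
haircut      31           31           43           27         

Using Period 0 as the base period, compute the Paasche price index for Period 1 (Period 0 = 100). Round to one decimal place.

Paasche price index uses current-period quantities as weights.
ΣP(Period 1)·Q(Period 1) = 2×90 + 2×398 + 6×95 + 4×33 + 10×12 + 43×27 = 180 + 796 + 570 + 132 + 120 + 1161 = 2959
ΣP(Period 0)·Q(Period 1) = 2×90 + 2×398 + 6×95 + 3×33 + 9×12 + 31×27 = 180 + 796 + 570 + 99 + 108 + 837 = 2590
Index = 2959 / 2590 × 100 = 114.2471

114.2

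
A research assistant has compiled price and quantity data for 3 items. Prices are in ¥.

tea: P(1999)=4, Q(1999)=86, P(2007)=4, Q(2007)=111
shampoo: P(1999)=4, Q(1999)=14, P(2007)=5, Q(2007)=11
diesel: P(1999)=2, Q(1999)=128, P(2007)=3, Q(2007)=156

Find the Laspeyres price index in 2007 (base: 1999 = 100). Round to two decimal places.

121.65

Laspeyres price index uses base-period quantities as weights.
ΣP(2007)·Q(1999) = 4×86 + 5×14 + 3×128 = 344 + 70 + 384 = 798
ΣP(1999)·Q(1999) = 4×86 + 4×14 + 2×128 = 344 + 56 + 256 = 656
Index = 798 / 656 × 100 = 121.6463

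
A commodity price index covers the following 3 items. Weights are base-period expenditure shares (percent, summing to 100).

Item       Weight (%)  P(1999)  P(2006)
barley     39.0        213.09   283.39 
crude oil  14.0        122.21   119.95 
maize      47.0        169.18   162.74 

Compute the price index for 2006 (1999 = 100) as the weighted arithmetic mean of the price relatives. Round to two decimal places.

barley: 39.0 × (283.39/213.09) = 39.0 × 1.329908 = 51.8664
crude oil: 14.0 × (119.95/122.21) = 14.0 × 0.981507 = 13.7411
maize: 47.0 × (162.74/169.18) = 47.0 × 0.961934 = 45.2109
Index = Σ wᵢ·(p₁ᵢ/p₀ᵢ) = 51.8664 + 13.7411 + 45.2109 = 110.8184

110.82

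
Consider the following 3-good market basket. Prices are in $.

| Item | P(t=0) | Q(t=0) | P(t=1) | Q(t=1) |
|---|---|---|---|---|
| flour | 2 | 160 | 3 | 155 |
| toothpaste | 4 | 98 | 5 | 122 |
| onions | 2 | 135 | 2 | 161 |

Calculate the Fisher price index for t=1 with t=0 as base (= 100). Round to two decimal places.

125.50

Laspeyres component (base-period weights):
ΣP(t=1)Q(t=0) = 3×160 + 5×98 + 2×135 = 480 + 490 + 270 = 1240
ΣP(t=0)Q(t=0) = 2×160 + 4×98 + 2×135 = 320 + 392 + 270 = 982
L = 1240 / 982 × 100 = 126.2729
Paasche component (current-period weights):
ΣP(t=1)Q(t=1) = 3×155 + 5×122 + 2×161 = 465 + 610 + 322 = 1397
ΣP(t=0)Q(t=1) = 2×155 + 4×122 + 2×161 = 310 + 488 + 322 = 1120
P = 1397 / 1120 × 100 = 124.7321
Fisher = √(L × P) = √(126.2729 × 124.7321) = 125.5002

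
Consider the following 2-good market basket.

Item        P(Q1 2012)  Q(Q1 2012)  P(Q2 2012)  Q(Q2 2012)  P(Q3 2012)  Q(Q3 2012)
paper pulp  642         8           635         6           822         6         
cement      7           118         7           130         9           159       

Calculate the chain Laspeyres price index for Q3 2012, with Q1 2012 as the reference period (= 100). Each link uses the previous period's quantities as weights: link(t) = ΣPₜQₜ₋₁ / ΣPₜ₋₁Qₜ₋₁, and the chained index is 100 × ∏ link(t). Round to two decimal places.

128.07

Link Q1 2012→Q2 2012:
ΣP(Q2 2012)Q(Q1 2012) = 635×8 + 7×118 = 5080 + 826 = 5906
ΣP(Q1 2012)Q(Q1 2012) = 642×8 + 7×118 = 5136 + 826 = 5962
link = 5906/5962 = 0.990607
Link Q2 2012→Q3 2012:
ΣP(Q3 2012)Q(Q2 2012) = 822×6 + 9×130 = 4932 + 1170 = 6102
ΣP(Q2 2012)Q(Q2 2012) = 635×6 + 7×130 = 3810 + 910 = 4720
link = 6102/4720 = 1.292797
Chained index = 100 × 0.990607 × 1.292797 = 128.0654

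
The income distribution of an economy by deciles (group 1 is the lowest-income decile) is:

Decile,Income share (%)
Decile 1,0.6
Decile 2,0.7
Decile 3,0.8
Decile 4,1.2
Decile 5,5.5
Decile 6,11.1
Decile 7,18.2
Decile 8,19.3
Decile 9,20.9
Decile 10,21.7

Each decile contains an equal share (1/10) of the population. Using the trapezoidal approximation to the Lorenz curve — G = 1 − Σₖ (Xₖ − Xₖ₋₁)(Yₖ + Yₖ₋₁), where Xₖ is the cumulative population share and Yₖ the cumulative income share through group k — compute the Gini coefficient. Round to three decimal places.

Cumulative income shares Yₖ: 0.0060, 0.0130, 0.0210, 0.0330, 0.0880, 0.1990, 0.3810, 0.5740, 0.7830, 1.0000
Σ (Xₖ−Xₖ₋₁)(Yₖ+Yₖ₋₁) = (1/10)(0.0060+0.0000) + (1/10)(0.0130+0.0060) + (1/10)(0.0210+0.0130) + (1/10)(0.0330+0.0210) + (1/10)(0.0880+0.0330) + (1/10)(0.1990+0.0880) + (1/10)(0.3810+0.1990) + (1/10)(0.5740+0.3810) + (1/10)(0.7830+0.5740) + (1/10)(1.0000+0.7830)
  = 0.0006 + 0.0019 + 0.0034 + 0.0054 + 0.0121 + 0.0287 + 0.0580 + 0.0955 + 0.1357 + 0.1783 = 0.5196
G = 1 − 0.5196 = 0.4804

0.480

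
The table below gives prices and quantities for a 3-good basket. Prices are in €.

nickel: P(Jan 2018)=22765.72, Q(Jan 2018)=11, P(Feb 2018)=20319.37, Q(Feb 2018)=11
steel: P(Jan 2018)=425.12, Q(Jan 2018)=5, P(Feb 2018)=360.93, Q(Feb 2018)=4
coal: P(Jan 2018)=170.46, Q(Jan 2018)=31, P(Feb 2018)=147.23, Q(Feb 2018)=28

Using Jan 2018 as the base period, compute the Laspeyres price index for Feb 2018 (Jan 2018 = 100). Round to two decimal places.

89.16

Laspeyres price index uses base-period quantities as weights.
ΣP(Feb 2018)·Q(Jan 2018) = 20319.37×11 + 360.93×5 + 147.23×31 = 223513.07 + 1804.65 + 4564.13 = 229881.85
ΣP(Jan 2018)·Q(Jan 2018) = 22765.72×11 + 425.12×5 + 170.46×31 = 250422.92 + 2125.6 + 5284.26 = 257832.78
Index = 229881.85 / 257832.78 × 100 = 89.1593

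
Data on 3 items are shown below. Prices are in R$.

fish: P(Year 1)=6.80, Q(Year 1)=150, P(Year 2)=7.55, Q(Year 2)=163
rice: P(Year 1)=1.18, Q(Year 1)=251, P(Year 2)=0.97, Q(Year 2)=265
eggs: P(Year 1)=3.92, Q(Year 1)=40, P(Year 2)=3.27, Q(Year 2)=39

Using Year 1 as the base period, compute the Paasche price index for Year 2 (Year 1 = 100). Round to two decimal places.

Paasche price index uses current-period quantities as weights.
ΣP(Year 2)·Q(Year 2) = 7.55×163 + 0.97×265 + 3.27×39 = 1230.65 + 257.05 + 127.53 = 1615.23
ΣP(Year 1)·Q(Year 2) = 6.80×163 + 1.18×265 + 3.92×39 = 1108.4 + 312.7 + 152.88 = 1573.98
Index = 1615.23 / 1573.98 × 100 = 102.6207

102.62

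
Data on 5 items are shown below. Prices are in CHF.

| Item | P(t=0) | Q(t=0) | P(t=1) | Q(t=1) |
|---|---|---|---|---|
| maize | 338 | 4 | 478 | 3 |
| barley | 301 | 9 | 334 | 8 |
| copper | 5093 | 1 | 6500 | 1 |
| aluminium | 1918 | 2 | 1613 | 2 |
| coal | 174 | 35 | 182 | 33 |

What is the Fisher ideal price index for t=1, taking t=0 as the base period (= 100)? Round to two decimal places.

109.89

Laspeyres component (base-period weights):
ΣP(t=1)Q(t=0) = 478×4 + 334×9 + 6500×1 + 1613×2 + 182×35 = 1912 + 3006 + 6500 + 3226 + 6370 = 21014
ΣP(t=0)Q(t=0) = 338×4 + 301×9 + 5093×1 + 1918×2 + 174×35 = 1352 + 2709 + 5093 + 3836 + 6090 = 19080
L = 21014 / 19080 × 100 = 110.1363
Paasche component (current-period weights):
ΣP(t=1)Q(t=1) = 478×3 + 334×8 + 6500×1 + 1613×2 + 182×33 = 1434 + 2672 + 6500 + 3226 + 6006 = 19838
ΣP(t=0)Q(t=1) = 338×3 + 301×8 + 5093×1 + 1918×2 + 174×33 = 1014 + 2408 + 5093 + 3836 + 5742 = 18093
P = 19838 / 18093 × 100 = 109.6446
Fisher = √(L × P) = √(110.1363 × 109.6446) = 109.8902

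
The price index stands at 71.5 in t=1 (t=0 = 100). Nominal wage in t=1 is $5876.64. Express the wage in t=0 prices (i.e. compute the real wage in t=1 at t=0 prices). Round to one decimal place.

8219.1

Real = Nominal ÷ (Index/100) = 5876.64 ÷ (71.5/100)
     = 5876.64 ÷ 0.715 = 8219.0769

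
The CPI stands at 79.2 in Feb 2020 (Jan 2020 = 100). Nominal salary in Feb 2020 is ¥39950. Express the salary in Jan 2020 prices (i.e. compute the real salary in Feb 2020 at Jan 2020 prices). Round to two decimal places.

Real = Nominal ÷ (Index/100) = 39950 ÷ (79.2/100)
     = 39950 ÷ 0.792 = 50441.9192

50441.92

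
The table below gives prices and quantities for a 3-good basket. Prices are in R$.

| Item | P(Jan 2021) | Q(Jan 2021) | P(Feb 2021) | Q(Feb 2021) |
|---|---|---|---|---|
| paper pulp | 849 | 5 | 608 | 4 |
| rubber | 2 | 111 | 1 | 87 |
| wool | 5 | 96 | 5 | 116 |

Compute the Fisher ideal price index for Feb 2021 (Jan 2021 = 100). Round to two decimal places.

74.03

Laspeyres component (base-period weights):
ΣP(Feb 2021)Q(Jan 2021) = 608×5 + 1×111 + 5×96 = 3040 + 111 + 480 = 3631
ΣP(Jan 2021)Q(Jan 2021) = 849×5 + 2×111 + 5×96 = 4245 + 222 + 480 = 4947
L = 3631 / 4947 × 100 = 73.3980
Paasche component (current-period weights):
ΣP(Feb 2021)Q(Feb 2021) = 608×4 + 1×87 + 5×116 = 2432 + 87 + 580 = 3099
ΣP(Jan 2021)Q(Feb 2021) = 849×4 + 2×87 + 5×116 = 3396 + 174 + 580 = 4150
P = 3099 / 4150 × 100 = 74.6747
Fisher = √(L × P) = √(73.3980 × 74.6747) = 74.0336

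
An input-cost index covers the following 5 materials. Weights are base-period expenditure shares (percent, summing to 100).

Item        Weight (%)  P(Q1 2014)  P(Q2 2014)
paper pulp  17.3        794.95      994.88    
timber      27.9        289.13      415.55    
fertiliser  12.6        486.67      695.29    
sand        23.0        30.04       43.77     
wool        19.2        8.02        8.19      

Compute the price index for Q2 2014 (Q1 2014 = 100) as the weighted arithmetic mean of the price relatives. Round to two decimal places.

132.87

paper pulp: 17.3 × (994.88/794.95) = 17.3 × 1.251500 = 21.6510
timber: 27.9 × (415.55/289.13) = 27.9 × 1.437243 = 40.0991
fertiliser: 12.6 × (695.29/486.67) = 12.6 × 1.428668 = 18.0012
sand: 23.0 × (43.77/30.04) = 23.0 × 1.457057 = 33.5123
wool: 19.2 × (8.19/8.02) = 19.2 × 1.021197 = 19.6070
Index = Σ wᵢ·(p₁ᵢ/p₀ᵢ) = 21.6510 + 40.0991 + 18.0012 + 33.5123 + 19.6070 = 132.8705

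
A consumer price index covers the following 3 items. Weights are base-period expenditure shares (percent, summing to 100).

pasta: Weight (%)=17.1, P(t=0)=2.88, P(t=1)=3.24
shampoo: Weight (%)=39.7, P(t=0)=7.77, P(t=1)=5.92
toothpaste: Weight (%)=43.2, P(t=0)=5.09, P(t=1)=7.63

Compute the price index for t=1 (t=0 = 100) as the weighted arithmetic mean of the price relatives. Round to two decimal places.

pasta: 17.1 × (3.24/2.88) = 17.1 × 1.125000 = 19.2375
shampoo: 39.7 × (5.92/7.77) = 39.7 × 0.761905 = 30.2476
toothpaste: 43.2 × (7.63/5.09) = 43.2 × 1.499018 = 64.7576
Index = Σ wᵢ·(p₁ᵢ/p₀ᵢ) = 19.2375 + 30.2476 + 64.7576 = 114.2427

114.24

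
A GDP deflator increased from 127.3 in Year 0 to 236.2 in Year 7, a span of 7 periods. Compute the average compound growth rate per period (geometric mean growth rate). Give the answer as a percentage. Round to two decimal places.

Growth factor = (236.2/127.3)^(1/7) = (1.855460)^(1/7) = 1.092321
Growth rate = 1.092321 − 1 = 0.092321 = 9.2321%

9.23%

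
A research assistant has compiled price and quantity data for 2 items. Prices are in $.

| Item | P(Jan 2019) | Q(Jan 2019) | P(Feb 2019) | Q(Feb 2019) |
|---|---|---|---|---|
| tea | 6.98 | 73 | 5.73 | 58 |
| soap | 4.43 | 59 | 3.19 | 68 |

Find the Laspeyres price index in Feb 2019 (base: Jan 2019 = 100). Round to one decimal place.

Laspeyres price index uses base-period quantities as weights.
ΣP(Feb 2019)·Q(Jan 2019) = 5.73×73 + 3.19×59 = 418.29 + 188.21 = 606.5
ΣP(Jan 2019)·Q(Jan 2019) = 6.98×73 + 4.43×59 = 509.54 + 261.37 = 770.91
Index = 606.5 / 770.91 × 100 = 78.6733

78.7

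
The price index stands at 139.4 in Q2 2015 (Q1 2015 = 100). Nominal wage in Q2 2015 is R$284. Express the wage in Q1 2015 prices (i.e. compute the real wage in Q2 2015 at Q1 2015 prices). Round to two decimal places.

203.73

Real = Nominal ÷ (Index/100) = 284 ÷ (139.4/100)
     = 284 ÷ 1.394 = 203.7303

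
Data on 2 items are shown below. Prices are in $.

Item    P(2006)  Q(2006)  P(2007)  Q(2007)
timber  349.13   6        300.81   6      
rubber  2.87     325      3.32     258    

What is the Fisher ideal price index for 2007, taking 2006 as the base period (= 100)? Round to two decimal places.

94.56

Laspeyres component (base-period weights):
ΣP(2007)Q(2006) = 300.81×6 + 3.32×325 = 1804.86 + 1079 = 2883.86
ΣP(2006)Q(2006) = 349.13×6 + 2.87×325 = 2094.78 + 932.75 = 3027.53
L = 2883.86 / 3027.53 × 100 = 95.2545
Paasche component (current-period weights):
ΣP(2007)Q(2007) = 300.81×6 + 3.32×258 = 1804.86 + 856.56 = 2661.42
ΣP(2006)Q(2007) = 349.13×6 + 2.87×258 = 2094.78 + 740.46 = 2835.24
P = 2661.42 / 2835.24 × 100 = 93.8693
Fisher = √(L × P) = √(95.2545 × 93.8693) = 94.5594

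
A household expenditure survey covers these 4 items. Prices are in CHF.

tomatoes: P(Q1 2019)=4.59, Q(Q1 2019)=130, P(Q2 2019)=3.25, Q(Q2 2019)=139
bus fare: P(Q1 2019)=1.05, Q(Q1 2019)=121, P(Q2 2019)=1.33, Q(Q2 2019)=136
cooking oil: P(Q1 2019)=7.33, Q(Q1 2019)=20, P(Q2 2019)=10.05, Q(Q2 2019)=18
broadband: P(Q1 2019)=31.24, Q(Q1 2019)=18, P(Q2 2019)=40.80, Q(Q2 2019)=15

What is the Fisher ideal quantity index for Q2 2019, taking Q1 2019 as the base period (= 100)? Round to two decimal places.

95.13

Laspeyres component (base-period weights):
ΣP(Q1 2019)Q(Q2 2019) = 4.59×139 + 1.05×136 + 7.33×18 + 31.24×15 = 638.01 + 142.8 + 131.94 + 468.6 = 1381.35
ΣP(Q1 2019)Q(Q1 2019) = 4.59×130 + 1.05×121 + 7.33×20 + 31.24×18 = 596.7 + 127.05 + 146.6 + 562.32 = 1432.67
L = 1381.35 / 1432.67 × 100 = 96.4179
Paasche component (current-period weights):
ΣP(Q2 2019)Q(Q2 2019) = 3.25×139 + 1.33×136 + 10.05×18 + 40.80×15 = 451.75 + 180.88 + 180.9 + 612 = 1425.53
ΣP(Q2 2019)Q(Q1 2019) = 3.25×130 + 1.33×121 + 10.05×20 + 40.80×18 = 422.5 + 160.93 + 201 + 734.4 = 1518.83
P = 1425.53 / 1518.83 × 100 = 93.8571
Fisher = √(L × P) = √(96.4179 × 93.8571) = 95.1289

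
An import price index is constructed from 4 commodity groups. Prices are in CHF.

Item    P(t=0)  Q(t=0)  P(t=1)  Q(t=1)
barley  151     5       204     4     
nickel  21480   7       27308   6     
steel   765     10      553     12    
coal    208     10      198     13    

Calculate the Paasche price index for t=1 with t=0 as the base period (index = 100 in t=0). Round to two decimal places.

Paasche price index uses current-period quantities as weights.
ΣP(t=1)·Q(t=1) = 204×4 + 27308×6 + 553×12 + 198×13 = 816 + 163848 + 6636 + 2574 = 173874
ΣP(t=0)·Q(t=1) = 151×4 + 21480×6 + 765×12 + 208×13 = 604 + 128880 + 9180 + 2704 = 141368
Index = 173874 / 141368 × 100 = 122.9939

122.99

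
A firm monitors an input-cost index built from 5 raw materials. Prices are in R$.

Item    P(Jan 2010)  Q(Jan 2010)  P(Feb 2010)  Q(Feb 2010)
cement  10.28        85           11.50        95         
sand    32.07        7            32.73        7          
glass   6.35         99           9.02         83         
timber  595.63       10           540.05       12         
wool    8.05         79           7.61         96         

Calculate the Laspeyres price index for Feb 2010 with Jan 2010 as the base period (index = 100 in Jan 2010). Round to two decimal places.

97.38

Laspeyres price index uses base-period quantities as weights.
ΣP(Feb 2010)·Q(Jan 2010) = 11.50×85 + 32.73×7 + 9.02×99 + 540.05×10 + 7.61×79 = 977.5 + 229.11 + 892.98 + 5400.5 + 601.19 = 8101.28
ΣP(Jan 2010)·Q(Jan 2010) = 10.28×85 + 32.07×7 + 6.35×99 + 595.63×10 + 8.05×79 = 873.8 + 224.49 + 628.65 + 5956.3 + 635.95 = 8319.19
Index = 8101.28 / 8319.19 × 100 = 97.3806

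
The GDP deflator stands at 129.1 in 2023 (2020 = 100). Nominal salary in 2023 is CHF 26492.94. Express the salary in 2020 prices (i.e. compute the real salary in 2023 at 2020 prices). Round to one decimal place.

Real = Nominal ÷ (Index/100) = 26492.94 ÷ (129.1/100)
     = 26492.94 ÷ 1.291 = 20521.2548

20521.3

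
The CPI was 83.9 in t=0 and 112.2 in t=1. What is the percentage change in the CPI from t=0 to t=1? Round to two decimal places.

33.73%

Change = (112.2 − 83.9) / 83.9 × 100
       = 28.3 / 83.9 × 100 = 33.7306%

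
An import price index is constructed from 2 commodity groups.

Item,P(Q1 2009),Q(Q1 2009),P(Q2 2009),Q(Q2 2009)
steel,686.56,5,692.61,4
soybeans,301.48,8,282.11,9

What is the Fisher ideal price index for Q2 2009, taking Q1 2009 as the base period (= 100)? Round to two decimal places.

Laspeyres component (base-period weights):
ΣP(Q2 2009)Q(Q1 2009) = 692.61×5 + 282.11×8 = 3463.05 + 2256.88 = 5719.93
ΣP(Q1 2009)Q(Q1 2009) = 686.56×5 + 301.48×8 = 3432.8 + 2411.84 = 5844.64
L = 5719.93 / 5844.64 × 100 = 97.8663
Paasche component (current-period weights):
ΣP(Q2 2009)Q(Q2 2009) = 692.61×4 + 282.11×9 = 2770.44 + 2538.99 = 5309.43
ΣP(Q1 2009)Q(Q2 2009) = 686.56×4 + 301.48×9 = 2746.24 + 2713.32 = 5459.56
P = 5309.43 / 5459.56 × 100 = 97.2501
Fisher = √(L × P) = √(97.8663 × 97.2501) = 97.5577

97.56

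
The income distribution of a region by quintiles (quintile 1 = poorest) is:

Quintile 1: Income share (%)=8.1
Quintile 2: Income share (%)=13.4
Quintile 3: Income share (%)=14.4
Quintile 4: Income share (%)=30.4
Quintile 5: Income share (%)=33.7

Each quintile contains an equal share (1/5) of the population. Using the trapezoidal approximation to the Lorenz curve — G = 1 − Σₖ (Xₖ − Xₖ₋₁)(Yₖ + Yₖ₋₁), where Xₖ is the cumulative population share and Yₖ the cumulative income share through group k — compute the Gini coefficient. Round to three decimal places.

Cumulative income shares Yₖ: 0.0810, 0.2150, 0.3590, 0.6630, 1.0000
Σ (Xₖ−Xₖ₋₁)(Yₖ+Yₖ₋₁) = (1/5)(0.0810+0.0000) + (1/5)(0.2150+0.0810) + (1/5)(0.3590+0.2150) + (1/5)(0.6630+0.3590) + (1/5)(1.0000+0.6630)
  = 0.0162 + 0.0592 + 0.1148 + 0.2044 + 0.3326 = 0.7272
G = 1 − 0.7272 = 0.2728

0.273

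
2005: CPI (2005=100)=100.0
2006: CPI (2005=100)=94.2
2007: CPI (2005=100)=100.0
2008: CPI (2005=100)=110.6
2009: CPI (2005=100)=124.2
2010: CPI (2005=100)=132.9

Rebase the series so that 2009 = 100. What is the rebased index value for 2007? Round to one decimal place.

Rebased(2007) = 100.0 / 124.2 × 100 = 80.5153

80.5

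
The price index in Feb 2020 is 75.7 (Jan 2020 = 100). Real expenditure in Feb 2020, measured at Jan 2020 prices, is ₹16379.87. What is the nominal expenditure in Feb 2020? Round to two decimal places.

12399.56

Nominal = Real × (Index/100) = 16379.87 × (75.7/100)
        = 16379.87 × 0.757 = 12399.5616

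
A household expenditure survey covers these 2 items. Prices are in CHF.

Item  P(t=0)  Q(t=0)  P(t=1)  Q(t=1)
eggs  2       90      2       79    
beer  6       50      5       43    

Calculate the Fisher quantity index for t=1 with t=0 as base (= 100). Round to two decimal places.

86.71

Laspeyres component (base-period weights):
ΣP(t=0)Q(t=1) = 2×79 + 6×43 = 158 + 258 = 416
ΣP(t=0)Q(t=0) = 2×90 + 6×50 = 180 + 300 = 480
L = 416 / 480 × 100 = 86.6667
Paasche component (current-period weights):
ΣP(t=1)Q(t=1) = 2×79 + 5×43 = 158 + 215 = 373
ΣP(t=1)Q(t=0) = 2×90 + 5×50 = 180 + 250 = 430
P = 373 / 430 × 100 = 86.7442
Fisher = √(L × P) = √(86.6667 × 86.7442) = 86.7054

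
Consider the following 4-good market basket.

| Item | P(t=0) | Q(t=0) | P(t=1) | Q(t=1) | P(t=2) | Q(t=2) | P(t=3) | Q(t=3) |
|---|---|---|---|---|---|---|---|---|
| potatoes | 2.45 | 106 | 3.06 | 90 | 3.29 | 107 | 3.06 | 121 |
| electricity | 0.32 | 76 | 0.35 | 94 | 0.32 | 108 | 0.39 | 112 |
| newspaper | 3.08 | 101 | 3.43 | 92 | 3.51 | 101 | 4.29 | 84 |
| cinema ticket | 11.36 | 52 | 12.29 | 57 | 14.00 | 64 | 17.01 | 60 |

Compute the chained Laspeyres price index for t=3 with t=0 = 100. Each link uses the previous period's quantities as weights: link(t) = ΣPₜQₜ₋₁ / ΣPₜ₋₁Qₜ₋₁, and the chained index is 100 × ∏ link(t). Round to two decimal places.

142.28

Link t=0→t=1:
ΣP(t=1)Q(t=0) = 3.06×106 + 0.35×76 + 3.43×101 + 12.29×52 = 324.36 + 26.6 + 346.43 + 639.08 = 1336.47
ΣP(t=0)Q(t=0) = 2.45×106 + 0.32×76 + 3.08×101 + 11.36×52 = 259.7 + 24.32 + 311.08 + 590.72 = 1185.82
link = 1336.47/1185.82 = 1.127043
Link t=1→t=2:
ΣP(t=2)Q(t=1) = 3.29×90 + 0.32×94 + 3.51×92 + 14.00×57 = 296.1 + 30.08 + 322.92 + 798 = 1447.1
ΣP(t=1)Q(t=1) = 3.06×90 + 0.35×94 + 3.43×92 + 12.29×57 = 275.4 + 32.9 + 315.56 + 700.53 = 1324.39
link = 1447.1/1324.39 = 1.092654
Link t=2→t=3:
ΣP(t=3)Q(t=2) = 3.06×107 + 0.39×108 + 4.29×101 + 17.01×64 = 327.42 + 42.12 + 433.29 + 1088.64 = 1891.47
ΣP(t=2)Q(t=2) = 3.29×107 + 0.32×108 + 3.51×101 + 14.00×64 = 352.03 + 34.56 + 354.51 + 896 = 1637.1
link = 1891.47/1637.1 = 1.155378
Chained index = 100 × 1.127043 × 1.092654 × 1.155378 = 142.2811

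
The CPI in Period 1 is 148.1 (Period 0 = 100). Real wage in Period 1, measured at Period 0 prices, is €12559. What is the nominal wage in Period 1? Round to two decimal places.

18599.88

Nominal = Real × (Index/100) = 12559 × (148.1/100)
        = 12559 × 1.481 = 18599.8790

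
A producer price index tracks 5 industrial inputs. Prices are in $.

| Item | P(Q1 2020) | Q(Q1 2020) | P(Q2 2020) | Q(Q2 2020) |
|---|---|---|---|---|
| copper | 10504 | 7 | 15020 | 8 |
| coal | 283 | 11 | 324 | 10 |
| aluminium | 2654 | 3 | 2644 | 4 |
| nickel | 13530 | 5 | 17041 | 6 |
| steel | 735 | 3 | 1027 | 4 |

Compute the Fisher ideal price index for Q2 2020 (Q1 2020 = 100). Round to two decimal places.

132.51

Laspeyres component (base-period weights):
ΣP(Q2 2020)Q(Q1 2020) = 15020×7 + 324×11 + 2644×3 + 17041×5 + 1027×3 = 105140 + 3564 + 7932 + 85205 + 3081 = 204922
ΣP(Q1 2020)Q(Q1 2020) = 10504×7 + 283×11 + 2654×3 + 13530×5 + 735×3 = 73528 + 3113 + 7962 + 67650 + 2205 = 154458
L = 204922 / 154458 × 100 = 132.6717
Paasche component (current-period weights):
ΣP(Q2 2020)Q(Q2 2020) = 15020×8 + 324×10 + 2644×4 + 17041×6 + 1027×4 = 120160 + 3240 + 10576 + 102246 + 4108 = 240330
ΣP(Q1 2020)Q(Q2 2020) = 10504×8 + 283×10 + 2654×4 + 13530×6 + 735×4 = 84032 + 2830 + 10616 + 81180 + 2940 = 181598
P = 240330 / 181598 × 100 = 132.3418
Fisher = √(L × P) = √(132.6717 × 132.3418) = 132.5066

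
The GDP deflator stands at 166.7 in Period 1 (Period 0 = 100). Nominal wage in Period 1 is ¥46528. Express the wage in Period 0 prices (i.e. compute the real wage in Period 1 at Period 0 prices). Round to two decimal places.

Real = Nominal ÷ (Index/100) = 46528 ÷ (166.7/100)
     = 46528 ÷ 1.667 = 27911.2178

27911.22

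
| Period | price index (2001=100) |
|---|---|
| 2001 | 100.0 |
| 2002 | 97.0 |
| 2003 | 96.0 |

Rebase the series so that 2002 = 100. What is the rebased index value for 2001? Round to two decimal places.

103.09

Rebased(2001) = 100.0 / 97.0 × 100 = 103.0928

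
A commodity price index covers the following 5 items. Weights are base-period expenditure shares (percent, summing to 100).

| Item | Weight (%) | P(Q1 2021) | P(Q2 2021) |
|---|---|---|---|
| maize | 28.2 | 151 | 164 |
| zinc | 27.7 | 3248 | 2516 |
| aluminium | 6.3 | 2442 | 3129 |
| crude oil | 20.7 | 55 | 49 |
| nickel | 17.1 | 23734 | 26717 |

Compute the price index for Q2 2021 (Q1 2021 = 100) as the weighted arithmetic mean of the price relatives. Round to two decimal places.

maize: 28.2 × (164/151) = 28.2 × 1.086093 = 30.6278
zinc: 27.7 × (2516/3248) = 27.7 × 0.774631 = 21.4573
aluminium: 6.3 × (3129/2442) = 6.3 × 1.281327 = 8.0724
crude oil: 20.7 × (49/55) = 20.7 × 0.890909 = 18.4418
nickel: 17.1 × (26717/23734) = 17.1 × 1.125685 = 19.2492
Index = Σ wᵢ·(p₁ᵢ/p₀ᵢ) = 30.6278 + 21.4573 + 8.0724 + 18.4418 + 19.2492 = 97.8485

97.85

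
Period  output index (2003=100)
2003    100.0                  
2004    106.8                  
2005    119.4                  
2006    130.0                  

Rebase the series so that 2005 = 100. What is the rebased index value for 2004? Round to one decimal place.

Rebased(2004) = 106.8 / 119.4 × 100 = 89.4472

89.4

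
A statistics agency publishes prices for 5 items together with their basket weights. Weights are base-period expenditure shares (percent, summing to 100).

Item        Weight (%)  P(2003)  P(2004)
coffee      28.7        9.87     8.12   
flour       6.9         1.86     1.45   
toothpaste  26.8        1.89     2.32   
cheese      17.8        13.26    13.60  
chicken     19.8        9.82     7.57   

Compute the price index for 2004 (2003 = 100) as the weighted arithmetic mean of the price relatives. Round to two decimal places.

coffee: 28.7 × (8.12/9.87) = 28.7 × 0.822695 = 23.6113
flour: 6.9 × (1.45/1.86) = 6.9 × 0.779570 = 5.3790
toothpaste: 26.8 × (2.32/1.89) = 26.8 × 1.227513 = 32.8974
cheese: 17.8 × (13.60/13.26) = 17.8 × 1.025641 = 18.2564
chicken: 19.8 × (7.57/9.82) = 19.8 × 0.770876 = 15.2633
Index = Σ wᵢ·(p₁ᵢ/p₀ᵢ) = 23.6113 + 5.3790 + 32.8974 + 18.2564 + 15.2633 = 95.4075

95.41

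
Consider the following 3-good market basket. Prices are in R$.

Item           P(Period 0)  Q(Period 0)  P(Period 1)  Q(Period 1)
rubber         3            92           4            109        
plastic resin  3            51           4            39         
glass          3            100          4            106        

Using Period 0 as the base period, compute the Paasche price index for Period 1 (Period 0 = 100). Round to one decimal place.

Paasche price index uses current-period quantities as weights.
ΣP(Period 1)·Q(Period 1) = 4×109 + 4×39 + 4×106 = 436 + 156 + 424 = 1016
ΣP(Period 0)·Q(Period 1) = 3×109 + 3×39 + 3×106 = 327 + 117 + 318 = 762
Index = 1016 / 762 × 100 = 133.3333

133.3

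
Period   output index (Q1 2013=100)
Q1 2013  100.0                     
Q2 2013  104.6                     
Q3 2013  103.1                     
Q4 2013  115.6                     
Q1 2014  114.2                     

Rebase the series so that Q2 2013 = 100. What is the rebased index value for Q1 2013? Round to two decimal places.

95.60

Rebased(Q1 2013) = 100.0 / 104.6 × 100 = 95.6023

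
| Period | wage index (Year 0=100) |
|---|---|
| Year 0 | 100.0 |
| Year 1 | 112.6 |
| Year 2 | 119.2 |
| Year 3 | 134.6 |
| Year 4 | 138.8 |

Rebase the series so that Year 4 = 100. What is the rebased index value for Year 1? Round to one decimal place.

Rebased(Year 1) = 112.6 / 138.8 × 100 = 81.1239

81.1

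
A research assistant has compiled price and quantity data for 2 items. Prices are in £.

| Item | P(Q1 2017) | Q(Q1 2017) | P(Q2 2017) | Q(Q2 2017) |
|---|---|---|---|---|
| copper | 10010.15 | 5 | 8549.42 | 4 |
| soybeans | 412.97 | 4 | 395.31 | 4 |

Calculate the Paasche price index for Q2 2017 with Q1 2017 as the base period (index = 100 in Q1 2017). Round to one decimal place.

85.8

Paasche price index uses current-period quantities as weights.
ΣP(Q2 2017)·Q(Q2 2017) = 8549.42×4 + 395.31×4 = 34197.68 + 1581.24 = 35778.92
ΣP(Q1 2017)·Q(Q2 2017) = 10010.15×4 + 412.97×4 = 40040.6 + 1651.88 = 41692.48
Index = 35778.92 / 41692.48 × 100 = 85.8162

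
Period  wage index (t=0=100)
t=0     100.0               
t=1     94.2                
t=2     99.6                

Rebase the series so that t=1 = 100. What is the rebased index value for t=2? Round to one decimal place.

105.7

Rebased(t=2) = 99.6 / 94.2 × 100 = 105.7325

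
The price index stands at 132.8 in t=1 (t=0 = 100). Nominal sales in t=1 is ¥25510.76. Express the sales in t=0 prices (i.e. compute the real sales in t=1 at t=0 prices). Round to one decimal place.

Real = Nominal ÷ (Index/100) = 25510.76 ÷ (132.8/100)
     = 25510.76 ÷ 1.328 = 19209.9096

19209.9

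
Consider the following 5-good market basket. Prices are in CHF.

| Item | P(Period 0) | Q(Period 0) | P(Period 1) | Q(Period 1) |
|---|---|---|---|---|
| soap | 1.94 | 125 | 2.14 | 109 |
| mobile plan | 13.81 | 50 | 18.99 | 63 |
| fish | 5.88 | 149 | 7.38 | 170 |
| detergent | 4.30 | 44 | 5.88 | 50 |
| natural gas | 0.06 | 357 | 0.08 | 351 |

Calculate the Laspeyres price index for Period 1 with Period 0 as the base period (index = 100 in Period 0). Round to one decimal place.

Laspeyres price index uses base-period quantities as weights.
ΣP(Period 1)·Q(Period 0) = 2.14×125 + 18.99×50 + 7.38×149 + 5.88×44 + 0.08×357 = 267.5 + 949.5 + 1099.62 + 258.72 + 28.56 = 2603.9
ΣP(Period 0)·Q(Period 0) = 1.94×125 + 13.81×50 + 5.88×149 + 4.30×44 + 0.06×357 = 242.5 + 690.5 + 876.12 + 189.2 + 21.42 = 2019.74
Index = 2603.9 / 2019.74 × 100 = 128.9225

128.9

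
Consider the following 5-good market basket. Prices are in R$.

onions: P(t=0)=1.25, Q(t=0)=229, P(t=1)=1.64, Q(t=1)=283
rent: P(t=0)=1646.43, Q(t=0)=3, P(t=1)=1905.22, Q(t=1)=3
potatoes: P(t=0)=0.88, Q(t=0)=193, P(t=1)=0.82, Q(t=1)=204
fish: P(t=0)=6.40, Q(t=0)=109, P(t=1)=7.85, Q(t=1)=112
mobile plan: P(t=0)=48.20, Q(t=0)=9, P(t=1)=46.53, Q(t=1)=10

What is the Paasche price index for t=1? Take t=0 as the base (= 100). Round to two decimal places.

115.29

Paasche price index uses current-period quantities as weights.
ΣP(t=1)·Q(t=1) = 1.64×283 + 1905.22×3 + 0.82×204 + 7.85×112 + 46.53×10 = 464.12 + 5715.66 + 167.28 + 879.2 + 465.3 = 7691.56
ΣP(t=0)·Q(t=1) = 1.25×283 + 1646.43×3 + 0.88×204 + 6.40×112 + 48.20×10 = 353.75 + 4939.29 + 179.52 + 716.8 + 482 = 6671.36
Index = 7691.56 / 6671.36 × 100 = 115.2922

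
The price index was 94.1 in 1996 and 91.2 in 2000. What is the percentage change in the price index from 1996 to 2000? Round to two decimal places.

-3.08%

Change = (91.2 − 94.1) / 94.1 × 100
       = -2.9 / 94.1 × 100 = -3.0818%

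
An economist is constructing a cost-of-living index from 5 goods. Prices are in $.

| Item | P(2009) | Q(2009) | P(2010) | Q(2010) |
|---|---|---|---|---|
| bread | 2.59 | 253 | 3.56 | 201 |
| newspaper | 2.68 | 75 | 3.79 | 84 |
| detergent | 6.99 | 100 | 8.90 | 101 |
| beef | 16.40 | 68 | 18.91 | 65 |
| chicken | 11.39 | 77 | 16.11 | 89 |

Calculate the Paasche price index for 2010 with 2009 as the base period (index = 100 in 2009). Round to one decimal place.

Paasche price index uses current-period quantities as weights.
ΣP(2010)·Q(2010) = 3.56×201 + 3.79×84 + 8.90×101 + 18.91×65 + 16.11×89 = 715.56 + 318.36 + 898.9 + 1229.15 + 1433.79 = 4595.76
ΣP(2009)·Q(2010) = 2.59×201 + 2.68×84 + 6.99×101 + 16.40×65 + 11.39×89 = 520.59 + 225.12 + 705.99 + 1066 + 1013.71 = 3531.41
Index = 4595.76 / 3531.41 × 100 = 130.1395

130.1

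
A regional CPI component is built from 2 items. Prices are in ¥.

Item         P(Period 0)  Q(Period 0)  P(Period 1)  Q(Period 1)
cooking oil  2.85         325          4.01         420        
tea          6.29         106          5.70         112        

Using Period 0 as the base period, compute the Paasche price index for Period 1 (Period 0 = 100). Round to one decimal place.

Paasche price index uses current-period quantities as weights.
ΣP(Period 1)·Q(Period 1) = 4.01×420 + 5.70×112 = 1684.2 + 638.4 = 2322.6
ΣP(Period 0)·Q(Period 1) = 2.85×420 + 6.29×112 = 1197 + 704.48 = 1901.48
Index = 2322.6 / 1901.48 × 100 = 122.1470

122.1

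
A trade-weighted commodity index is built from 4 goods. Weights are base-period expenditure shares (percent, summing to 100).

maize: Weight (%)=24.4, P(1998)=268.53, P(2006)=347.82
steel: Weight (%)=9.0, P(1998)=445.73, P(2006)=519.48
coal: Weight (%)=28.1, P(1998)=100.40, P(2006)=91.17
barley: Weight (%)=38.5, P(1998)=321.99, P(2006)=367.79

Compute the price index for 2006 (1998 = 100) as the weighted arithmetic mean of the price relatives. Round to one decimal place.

maize: 24.4 × (347.82/268.53) = 24.4 × 1.295274 = 31.6047
steel: 9.0 × (519.48/445.73) = 9.0 × 1.165459 = 10.4891
coal: 28.1 × (91.17/100.40) = 28.1 × 0.908068 = 25.5167
barley: 38.5 × (367.79/321.99) = 38.5 × 1.142240 = 43.9763
Index = Σ wᵢ·(p₁ᵢ/p₀ᵢ) = 31.6047 + 10.4891 + 25.5167 + 43.9763 = 111.5868

111.6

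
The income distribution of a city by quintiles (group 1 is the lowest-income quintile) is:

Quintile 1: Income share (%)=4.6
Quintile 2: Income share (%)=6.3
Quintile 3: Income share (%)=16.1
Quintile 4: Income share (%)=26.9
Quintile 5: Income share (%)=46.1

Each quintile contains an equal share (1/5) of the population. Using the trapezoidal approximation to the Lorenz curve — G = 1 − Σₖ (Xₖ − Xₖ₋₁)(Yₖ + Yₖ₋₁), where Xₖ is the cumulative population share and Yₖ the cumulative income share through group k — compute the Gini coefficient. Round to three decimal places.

Cumulative income shares Yₖ: 0.0460, 0.1090, 0.2700, 0.5390, 1.0000
Σ (Xₖ−Xₖ₋₁)(Yₖ+Yₖ₋₁) = (1/5)(0.0460+0.0000) + (1/5)(0.1090+0.0460) + (1/5)(0.2700+0.1090) + (1/5)(0.5390+0.2700) + (1/5)(1.0000+0.5390)
  = 0.0092 + 0.0310 + 0.0758 + 0.1618 + 0.3078 = 0.5856
G = 1 − 0.5856 = 0.4144

0.414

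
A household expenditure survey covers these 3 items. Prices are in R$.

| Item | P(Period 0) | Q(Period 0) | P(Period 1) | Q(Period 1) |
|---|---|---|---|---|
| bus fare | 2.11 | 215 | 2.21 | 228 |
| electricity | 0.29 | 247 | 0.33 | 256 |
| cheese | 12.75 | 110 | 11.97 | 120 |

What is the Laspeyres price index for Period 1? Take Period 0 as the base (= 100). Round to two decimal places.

97.18

Laspeyres price index uses base-period quantities as weights.
ΣP(Period 1)·Q(Period 0) = 2.21×215 + 0.33×247 + 11.97×110 = 475.15 + 81.51 + 1316.7 = 1873.36
ΣP(Period 0)·Q(Period 0) = 2.11×215 + 0.29×247 + 12.75×110 = 453.65 + 71.63 + 1402.5 = 1927.78
Index = 1873.36 / 1927.78 × 100 = 97.1771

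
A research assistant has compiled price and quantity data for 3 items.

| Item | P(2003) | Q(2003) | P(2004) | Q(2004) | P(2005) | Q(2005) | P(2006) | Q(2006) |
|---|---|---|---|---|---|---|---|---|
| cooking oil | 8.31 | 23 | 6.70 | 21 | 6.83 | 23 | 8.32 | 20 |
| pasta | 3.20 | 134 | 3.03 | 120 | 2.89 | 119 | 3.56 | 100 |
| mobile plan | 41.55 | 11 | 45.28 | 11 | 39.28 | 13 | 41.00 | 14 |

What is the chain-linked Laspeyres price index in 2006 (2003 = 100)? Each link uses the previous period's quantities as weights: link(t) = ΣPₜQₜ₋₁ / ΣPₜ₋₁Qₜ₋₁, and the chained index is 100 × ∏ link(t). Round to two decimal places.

Link 2003→2004:
ΣP(2004)Q(2003) = 6.70×23 + 3.03×134 + 45.28×11 = 154.1 + 406.02 + 498.08 = 1058.2
ΣP(2003)Q(2003) = 8.31×23 + 3.20×134 + 41.55×11 = 191.13 + 428.8 + 457.05 = 1076.98
link = 1058.2/1076.98 = 0.982562
Link 2004→2005:
ΣP(2005)Q(2004) = 6.83×21 + 2.89×120 + 39.28×11 = 143.43 + 346.8 + 432.08 = 922.31
ΣP(2004)Q(2004) = 6.70×21 + 3.03×120 + 45.28×11 = 140.7 + 363.6 + 498.08 = 1002.38
link = 922.31/1002.38 = 0.920120
Link 2005→2006:
ΣP(2006)Q(2005) = 8.32×23 + 3.56×119 + 41.00×13 = 191.36 + 423.64 + 533 = 1148
ΣP(2005)Q(2005) = 6.83×23 + 2.89×119 + 39.28×13 = 157.09 + 343.91 + 510.64 = 1011.64
link = 1148/1011.64 = 1.134791
Chained index = 100 × 0.982562 × 0.920120 × 1.134791 = 102.5937

102.59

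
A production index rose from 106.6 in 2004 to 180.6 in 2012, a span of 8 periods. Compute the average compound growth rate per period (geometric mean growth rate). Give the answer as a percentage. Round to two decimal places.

Growth factor = (180.6/106.6)^(1/8) = (1.694184)^(1/8) = 1.068120
Growth rate = 1.068120 − 1 = 0.068120 = 6.8120%

6.81%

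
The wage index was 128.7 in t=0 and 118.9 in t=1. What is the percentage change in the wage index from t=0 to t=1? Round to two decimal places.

Change = (118.9 − 128.7) / 128.7 × 100
       = -9.8 / 128.7 × 100 = -7.6146%

-7.61%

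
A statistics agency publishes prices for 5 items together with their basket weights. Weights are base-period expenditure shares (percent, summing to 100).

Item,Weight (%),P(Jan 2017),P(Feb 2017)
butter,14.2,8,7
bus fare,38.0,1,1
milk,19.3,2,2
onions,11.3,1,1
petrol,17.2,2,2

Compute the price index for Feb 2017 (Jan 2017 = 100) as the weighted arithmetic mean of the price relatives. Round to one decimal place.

butter: 14.2 × (7/8) = 14.2 × 0.875000 = 12.4250
bus fare: 38.0 × (1/1) = 38.0 × 1.000000 = 38.0000
milk: 19.3 × (2/2) = 19.3 × 1.000000 = 19.3000
onions: 11.3 × (1/1) = 11.3 × 1.000000 = 11.3000
petrol: 17.2 × (2/2) = 17.2 × 1.000000 = 17.2000
Index = Σ wᵢ·(p₁ᵢ/p₀ᵢ) = 12.4250 + 38.0000 + 19.3000 + 11.3000 + 17.2000 = 98.2250

98.2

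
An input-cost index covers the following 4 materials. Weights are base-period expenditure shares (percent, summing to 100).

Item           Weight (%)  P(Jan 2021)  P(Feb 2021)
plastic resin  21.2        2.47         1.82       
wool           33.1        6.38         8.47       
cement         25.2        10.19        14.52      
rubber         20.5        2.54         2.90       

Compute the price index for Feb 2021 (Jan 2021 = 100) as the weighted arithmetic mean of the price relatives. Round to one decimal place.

118.9

plastic resin: 21.2 × (1.82/2.47) = 21.2 × 0.736842 = 15.6211
wool: 33.1 × (8.47/6.38) = 33.1 × 1.327586 = 43.9431
cement: 25.2 × (14.52/10.19) = 25.2 × 1.424926 = 35.9081
rubber: 20.5 × (2.90/2.54) = 20.5 × 1.141732 = 23.4055
Index = Σ wᵢ·(p₁ᵢ/p₀ᵢ) = 15.6211 + 43.9431 + 35.9081 + 23.4055 = 118.8778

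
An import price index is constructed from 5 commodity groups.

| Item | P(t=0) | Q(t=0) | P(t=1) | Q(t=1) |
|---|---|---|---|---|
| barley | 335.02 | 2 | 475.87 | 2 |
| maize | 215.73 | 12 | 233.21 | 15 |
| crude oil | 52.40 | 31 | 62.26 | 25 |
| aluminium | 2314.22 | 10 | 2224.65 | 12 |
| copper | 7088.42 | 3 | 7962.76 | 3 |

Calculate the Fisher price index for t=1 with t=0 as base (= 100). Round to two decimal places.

Laspeyres component (base-period weights):
ΣP(t=1)Q(t=0) = 475.87×2 + 233.21×12 + 62.26×31 + 2224.65×10 + 7962.76×3 = 951.74 + 2798.52 + 1930.06 + 22246.5 + 23888.28 = 51815.1
ΣP(t=0)Q(t=0) = 335.02×2 + 215.73×12 + 52.40×31 + 2314.22×10 + 7088.42×3 = 670.04 + 2588.76 + 1624.4 + 23142.2 + 21265.26 = 49290.66
L = 51815.1 / 49290.66 × 100 = 105.1215
Paasche component (current-period weights):
ΣP(t=1)Q(t=1) = 475.87×2 + 233.21×15 + 62.26×25 + 2224.65×12 + 7962.76×3 = 951.74 + 3498.15 + 1556.5 + 26695.8 + 23888.28 = 56590.47
ΣP(t=0)Q(t=1) = 335.02×2 + 215.73×15 + 52.40×25 + 2314.22×12 + 7088.42×3 = 670.04 + 3235.95 + 1310 + 27770.64 + 21265.26 = 54251.89
P = 56590.47 / 54251.89 × 100 = 104.3106
Fisher = √(L × P) = √(105.1215 × 104.3106) = 104.7153

104.72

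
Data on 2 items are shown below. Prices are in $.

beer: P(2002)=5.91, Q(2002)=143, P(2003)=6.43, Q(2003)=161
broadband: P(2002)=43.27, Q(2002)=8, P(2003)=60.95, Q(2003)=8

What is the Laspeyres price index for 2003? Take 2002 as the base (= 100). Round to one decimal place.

118.1

Laspeyres price index uses base-period quantities as weights.
ΣP(2003)·Q(2002) = 6.43×143 + 60.95×8 = 919.49 + 487.6 = 1407.09
ΣP(2002)·Q(2002) = 5.91×143 + 43.27×8 = 845.13 + 346.16 = 1191.29
Index = 1407.09 / 1191.29 × 100 = 118.1148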